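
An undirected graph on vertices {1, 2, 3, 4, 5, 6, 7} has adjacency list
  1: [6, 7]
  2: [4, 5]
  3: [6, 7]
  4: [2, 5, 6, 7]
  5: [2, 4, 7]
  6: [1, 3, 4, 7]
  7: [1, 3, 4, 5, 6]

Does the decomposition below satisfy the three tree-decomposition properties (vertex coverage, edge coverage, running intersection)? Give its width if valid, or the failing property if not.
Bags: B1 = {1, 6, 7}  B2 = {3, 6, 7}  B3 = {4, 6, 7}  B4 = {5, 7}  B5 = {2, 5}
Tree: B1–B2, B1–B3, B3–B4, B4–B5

No — edge (4,5) lies in no bag.

A tree decomposition must satisfy three properties: every vertex lies in some bag; for every edge, both endpoints lie together in some bag; and for every vertex, the bags containing it form a connected subtree. Here edge (4,5) lies in no bag, so the decomposition is invalid.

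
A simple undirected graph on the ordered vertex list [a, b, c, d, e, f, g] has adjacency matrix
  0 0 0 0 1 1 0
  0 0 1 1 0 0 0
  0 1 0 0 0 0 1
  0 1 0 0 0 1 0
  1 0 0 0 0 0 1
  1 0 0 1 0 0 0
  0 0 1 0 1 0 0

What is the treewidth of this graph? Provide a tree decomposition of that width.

Each bag holds 3 vertices, so the decomposition has width 2, which upper-bounds the treewidth. For the lower bound, G contains the cycle a–e–g–c–b–d–f–a, so G is not a forest; only forests have treewidth ≤ 1, hence tw(G) ≥ 2. The upper and lower bounds meet at 2, so that is the treewidth.

Treewidth 2.
One such decomposition:
Bags: B1 = {a, e, g}  B2 = {a, c, g}  B3 = {a, b, c}  B4 = {a, b, d}  B5 = {a, d, f}
Tree: B1–B2, B2–B3, B3–B4, B4–B5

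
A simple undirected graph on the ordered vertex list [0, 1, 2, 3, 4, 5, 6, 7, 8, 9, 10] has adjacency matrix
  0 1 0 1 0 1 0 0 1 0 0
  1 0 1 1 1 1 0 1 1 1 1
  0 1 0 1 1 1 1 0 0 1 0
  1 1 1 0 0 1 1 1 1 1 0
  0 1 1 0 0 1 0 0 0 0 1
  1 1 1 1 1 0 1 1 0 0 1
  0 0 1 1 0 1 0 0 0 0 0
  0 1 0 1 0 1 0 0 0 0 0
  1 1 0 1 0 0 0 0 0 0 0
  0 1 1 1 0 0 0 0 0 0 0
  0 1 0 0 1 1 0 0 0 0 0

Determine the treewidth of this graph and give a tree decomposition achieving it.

Each bag holds 4 vertices, so the decomposition has width 3, which upper-bounds the treewidth. On the other hand G contains the 4-clique {1, 4, 5, 10}. A clique must lie in a single bag of any decomposition, so no decomposition can have width below 3. Combining the bounds, tw(G) = 3.

Treewidth 3.
Bags: B1 = {1, 2, 3, 9}  B2 = {1, 2, 3, 5}  B3 = {2, 3, 5, 6}  B4 = {0, 1, 3, 5}  B5 = {1, 3, 5, 7}  B6 = {1, 2, 4, 5}  B7 = {0, 1, 3, 8}  B8 = {1, 4, 5, 10}
Tree: B1–B2, B2–B3, B2–B4, B2–B5, B2–B6, B4–B7, B6–B8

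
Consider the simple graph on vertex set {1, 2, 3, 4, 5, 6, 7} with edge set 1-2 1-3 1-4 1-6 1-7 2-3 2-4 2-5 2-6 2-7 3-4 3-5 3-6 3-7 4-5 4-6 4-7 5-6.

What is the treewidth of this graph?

4

A width-4 tree decomposition is:
Bags: B1 = {1, 2, 3, 4, 7}  B2 = {1, 2, 3, 4, 6}  B3 = {2, 3, 4, 5, 6}
Tree: B1–B2, B2–B3
Every bag has size at most 5, so the width is 5 − 1 = 4 and tw(G) ≤ 4. On the other hand G contains the 5-clique {1, 2, 3, 4, 6}. A clique must lie in a single bag of any decomposition, so no decomposition can have width below 4. Therefore the treewidth is 4.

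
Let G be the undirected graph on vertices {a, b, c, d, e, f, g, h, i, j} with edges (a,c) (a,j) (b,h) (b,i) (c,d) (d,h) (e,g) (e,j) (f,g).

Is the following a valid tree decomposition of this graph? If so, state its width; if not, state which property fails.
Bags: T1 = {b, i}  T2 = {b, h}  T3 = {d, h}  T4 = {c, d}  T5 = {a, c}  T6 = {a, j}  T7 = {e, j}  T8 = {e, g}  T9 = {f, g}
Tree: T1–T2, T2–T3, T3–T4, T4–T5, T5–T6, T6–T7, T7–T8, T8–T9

Vertex coverage: the bags together contain {a, b, c, d, e, f, g, h, i, j}, the full vertex set. Edge coverage: each edge of G has both endpoints in at least one bag. Running intersection: for every vertex, the bags containing it form a connected subtree. All three properties hold, so this is a valid tree decomposition of width max|bag| − 1 = 1, and hence tw(G) ≤ 1.

Yes; width 1.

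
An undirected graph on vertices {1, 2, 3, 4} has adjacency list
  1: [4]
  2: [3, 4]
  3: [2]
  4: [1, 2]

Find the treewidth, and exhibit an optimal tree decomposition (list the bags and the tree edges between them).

The largest bag has 2 vertices, giving width 1; this decomposition certifies tw(G) ≤ 1. Since G has at least one edge (e.g. 3–2), it is not an edgeless graph, so tw(G) ≥ 1. Hence tw(G) = 1 exactly.

Treewidth 1.
One optimal decomposition is:
Bags: B1 = {2, 3}  B2 = {2, 4}  B3 = {1, 4}
Tree: B1–B2, B2–B3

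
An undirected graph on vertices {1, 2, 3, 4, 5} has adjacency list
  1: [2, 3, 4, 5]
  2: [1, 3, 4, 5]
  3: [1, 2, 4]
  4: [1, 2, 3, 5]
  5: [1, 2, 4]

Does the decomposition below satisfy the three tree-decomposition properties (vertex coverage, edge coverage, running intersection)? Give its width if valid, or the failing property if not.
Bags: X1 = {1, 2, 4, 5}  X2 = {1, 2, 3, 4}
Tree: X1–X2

Yes; width 3.

Vertex coverage: the bags together contain {1, 2, 3, 4, 5}, the full vertex set. Edge coverage: each edge of G has both endpoints in at least one bag. Running intersection: for every vertex, the bags containing it form a connected subtree. All three properties hold, so this is a valid tree decomposition of width max|bag| − 1 = 3, and hence tw(G) ≤ 3.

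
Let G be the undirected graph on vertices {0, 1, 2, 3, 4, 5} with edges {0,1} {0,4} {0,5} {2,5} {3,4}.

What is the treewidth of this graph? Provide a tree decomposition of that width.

Treewidth 1.
One optimal decomposition is:
Bags: B1 = {0, 5}  B2 = {0, 1}  B3 = {0, 4}  B4 = {2, 5}  B5 = {3, 4}
Tree: B1–B2, B2–B3, B1–B4, B3–B5

Every bag has size at most 2, so the width is 2 − 1 = 1 and tw(G) ≤ 1. Since G has at least one edge (e.g. 0–5), it is not an edgeless graph, so tw(G) ≥ 1. The upper and lower bounds meet at 1, so that is the treewidth.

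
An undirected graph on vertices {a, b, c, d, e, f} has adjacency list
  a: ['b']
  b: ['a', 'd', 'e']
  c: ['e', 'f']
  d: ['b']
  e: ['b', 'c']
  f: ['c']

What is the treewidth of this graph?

A width-1 tree decomposition is:
Bags: B1 = {b, d}  B2 = {a, b}  B3 = {b, e}  B4 = {c, e}  B5 = {c, f}
Tree: B1–B2, B2–B3, B3–B4, B4–B5
Every bag has size at most 2, so the width is 2 − 1 = 1 and tw(G) ≤ 1. Any graph with an edge has treewidth ≥ 1, and G has the edge d–b. Therefore the treewidth is 1.

1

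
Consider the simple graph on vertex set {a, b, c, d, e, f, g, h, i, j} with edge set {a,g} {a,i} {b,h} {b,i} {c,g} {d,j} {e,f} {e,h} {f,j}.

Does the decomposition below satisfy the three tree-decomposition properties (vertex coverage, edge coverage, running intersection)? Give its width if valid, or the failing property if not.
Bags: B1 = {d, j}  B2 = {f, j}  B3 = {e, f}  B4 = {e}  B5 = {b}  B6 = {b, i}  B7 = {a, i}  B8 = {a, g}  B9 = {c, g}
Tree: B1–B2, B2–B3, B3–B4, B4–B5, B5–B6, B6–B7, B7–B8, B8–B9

A tree decomposition must satisfy three properties: every vertex lies in some bag; for every edge, both endpoints lie together in some bag; and for every vertex, the bags containing it form a connected subtree. Here vertex h appears in no bag, so the decomposition is invalid.

No — vertex h appears in no bag.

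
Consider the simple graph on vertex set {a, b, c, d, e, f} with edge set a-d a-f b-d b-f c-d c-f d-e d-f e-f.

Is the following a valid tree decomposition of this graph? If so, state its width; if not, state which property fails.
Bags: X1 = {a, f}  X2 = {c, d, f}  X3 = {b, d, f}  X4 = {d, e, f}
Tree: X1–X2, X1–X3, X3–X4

No — edge (d,a) lies in no bag.

A tree decomposition must satisfy three properties: every vertex lies in some bag; for every edge, both endpoints lie together in some bag; and for every vertex, the bags containing it form a connected subtree. Here edge (d,a) lies in no bag, so the decomposition is invalid.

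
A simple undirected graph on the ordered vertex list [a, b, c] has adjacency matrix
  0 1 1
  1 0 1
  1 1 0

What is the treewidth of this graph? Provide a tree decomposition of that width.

A single bag containing all 3 vertices is trivially a valid decomposition of width 2. On the other hand G contains the 3-clique {a, b, c}. A clique must lie in a single bag of any decomposition, so no decomposition can have width below 2. The upper and lower bounds meet at 2, so that is the treewidth.

Treewidth 2.
Bags: B1 = {a, b, c}
Tree: (single bag)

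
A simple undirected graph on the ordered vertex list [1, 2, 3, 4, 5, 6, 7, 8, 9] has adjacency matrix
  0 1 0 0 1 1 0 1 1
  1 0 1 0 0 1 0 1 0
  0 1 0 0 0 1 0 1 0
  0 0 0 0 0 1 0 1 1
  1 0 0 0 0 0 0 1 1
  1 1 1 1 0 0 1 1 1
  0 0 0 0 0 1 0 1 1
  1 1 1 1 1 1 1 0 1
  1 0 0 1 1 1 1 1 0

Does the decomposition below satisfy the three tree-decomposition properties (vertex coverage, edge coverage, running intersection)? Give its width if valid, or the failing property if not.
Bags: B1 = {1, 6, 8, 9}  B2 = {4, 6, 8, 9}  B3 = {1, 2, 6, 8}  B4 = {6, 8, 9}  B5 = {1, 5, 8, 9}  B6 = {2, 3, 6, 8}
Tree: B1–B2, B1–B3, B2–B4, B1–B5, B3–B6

A tree decomposition must satisfy three properties: every vertex lies in some bag; for every edge, both endpoints lie together in some bag; and for every vertex, the bags containing it form a connected subtree. Here vertex 7 appears in no bag, so the decomposition is invalid.

No — vertex 7 appears in no bag.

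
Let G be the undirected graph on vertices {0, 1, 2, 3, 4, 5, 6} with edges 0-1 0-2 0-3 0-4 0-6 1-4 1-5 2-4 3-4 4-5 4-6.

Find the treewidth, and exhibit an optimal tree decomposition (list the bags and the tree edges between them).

Every bag has size at most 3, so the width is 3 − 1 = 2 and tw(G) ≤ 2. Conversely, {0, 1, 4} is a clique of size 3, and the vertices of any clique must share a bag in every tree decomposition; so some bag has ≥ 3 vertices and tw(G) ≥ 2. Hence tw(G) = 2 exactly.

Treewidth 2.
One such decomposition:
Bags: B1 = {1, 4, 5}  B2 = {0, 1, 4}  B3 = {0, 3, 4}  B4 = {0, 2, 4}  B5 = {0, 4, 6}
Tree: B1–B2, B2–B3, B3–B4, B4–B5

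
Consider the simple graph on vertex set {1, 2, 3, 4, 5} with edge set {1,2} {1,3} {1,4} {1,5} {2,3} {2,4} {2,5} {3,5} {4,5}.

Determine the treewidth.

3

A width-3 tree decomposition is:
Bags: B1 = {1, 2, 3, 5}  B2 = {1, 2, 4, 5}
Tree: B1–B2
Every bag has size at most 4, so the width is 4 − 1 = 3 and tw(G) ≤ 3. On the other hand G contains the 4-clique {1, 2, 3, 5}. A clique must lie in a single bag of any decomposition, so no decomposition can have width below 3. The upper and lower bounds meet at 3, so that is the treewidth.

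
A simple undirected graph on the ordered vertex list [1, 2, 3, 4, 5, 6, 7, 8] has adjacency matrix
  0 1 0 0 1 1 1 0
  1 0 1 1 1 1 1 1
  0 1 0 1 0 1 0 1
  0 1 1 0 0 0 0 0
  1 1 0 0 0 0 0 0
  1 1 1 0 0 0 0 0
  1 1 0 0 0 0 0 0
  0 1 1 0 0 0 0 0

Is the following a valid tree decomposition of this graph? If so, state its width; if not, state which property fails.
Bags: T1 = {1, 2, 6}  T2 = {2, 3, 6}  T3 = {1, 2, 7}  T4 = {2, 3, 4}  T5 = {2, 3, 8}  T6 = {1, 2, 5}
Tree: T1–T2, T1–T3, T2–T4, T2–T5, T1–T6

Yes; width 2.

Vertex coverage: the bags together contain {1, 2, 3, 4, 5, 6, 7, 8}, the full vertex set. Edge coverage: each edge of G has both endpoints in at least one bag. Running intersection: for every vertex, the bags containing it form a connected subtree. All three properties hold, so this is a valid tree decomposition of width max|bag| − 1 = 2, and hence tw(G) ≤ 2.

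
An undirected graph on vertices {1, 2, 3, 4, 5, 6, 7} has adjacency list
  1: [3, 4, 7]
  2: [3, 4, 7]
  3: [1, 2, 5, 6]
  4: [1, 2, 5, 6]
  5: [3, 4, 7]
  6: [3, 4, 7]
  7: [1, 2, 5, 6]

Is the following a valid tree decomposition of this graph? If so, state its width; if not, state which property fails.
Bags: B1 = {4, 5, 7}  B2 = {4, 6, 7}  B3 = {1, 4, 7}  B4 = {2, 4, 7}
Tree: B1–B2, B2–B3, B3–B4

No — vertex 3 appears in no bag.

A tree decomposition must satisfy three properties: every vertex lies in some bag; for every edge, both endpoints lie together in some bag; and for every vertex, the bags containing it form a connected subtree. Here vertex 3 appears in no bag, so the decomposition is invalid.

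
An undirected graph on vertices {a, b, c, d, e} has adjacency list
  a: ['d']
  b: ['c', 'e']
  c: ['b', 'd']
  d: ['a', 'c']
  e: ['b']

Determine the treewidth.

1

A width-1 tree decomposition is:
Bags: B1 = {a, d}  B2 = {c, d}  B3 = {b, c}  B4 = {b, e}
Tree: B1–B2, B2–B3, B3–B4
Each bag holds 2 vertices, so the decomposition has width 1, which upper-bounds the treewidth. Any graph with an edge has treewidth ≥ 1, and G has the edge a–d. Hence tw(G) = 1 exactly.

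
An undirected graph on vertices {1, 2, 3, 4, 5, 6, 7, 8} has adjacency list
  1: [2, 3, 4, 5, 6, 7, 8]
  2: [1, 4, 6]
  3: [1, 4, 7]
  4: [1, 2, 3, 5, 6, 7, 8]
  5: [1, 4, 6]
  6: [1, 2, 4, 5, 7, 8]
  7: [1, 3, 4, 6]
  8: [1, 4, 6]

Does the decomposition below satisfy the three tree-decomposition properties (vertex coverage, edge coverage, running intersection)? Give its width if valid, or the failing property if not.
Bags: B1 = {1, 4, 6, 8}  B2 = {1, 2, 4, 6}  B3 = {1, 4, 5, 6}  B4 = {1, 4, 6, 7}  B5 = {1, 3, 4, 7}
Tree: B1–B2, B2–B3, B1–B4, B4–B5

Every vertex of G appears in some bag (union = {1, 2, 3, 4, 5, 6, 7, 8}); every edge is covered by a bag; and for each vertex v the set of bags containing v is connected in the bag tree. The decomposition is therefore valid. The largest bag has 4 vertices, so the width is 3.

Yes; width 3.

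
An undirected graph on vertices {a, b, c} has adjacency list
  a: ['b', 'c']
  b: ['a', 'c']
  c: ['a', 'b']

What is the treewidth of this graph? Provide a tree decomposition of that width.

Treewidth 2.
One such decomposition:
Bags: B1 = {a, b, c}
Tree: (single bag)

A single bag containing all 3 vertices is trivially a valid decomposition of width 2. Conversely, {a, b, c} is a clique of size 3, and the vertices of any clique must share a bag in every tree decomposition; so some bag has ≥ 3 vertices and tw(G) ≥ 2. The upper and lower bounds meet at 2, so that is the treewidth.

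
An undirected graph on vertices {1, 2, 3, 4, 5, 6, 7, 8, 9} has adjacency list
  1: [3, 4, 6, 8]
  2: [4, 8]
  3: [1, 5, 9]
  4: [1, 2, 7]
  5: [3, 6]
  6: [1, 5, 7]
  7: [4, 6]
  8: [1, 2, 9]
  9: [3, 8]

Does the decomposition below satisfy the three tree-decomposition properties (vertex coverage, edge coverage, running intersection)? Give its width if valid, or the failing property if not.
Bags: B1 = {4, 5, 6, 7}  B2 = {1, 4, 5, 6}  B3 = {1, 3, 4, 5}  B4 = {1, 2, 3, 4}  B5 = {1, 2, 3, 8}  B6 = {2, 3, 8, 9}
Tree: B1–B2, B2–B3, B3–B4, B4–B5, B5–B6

Every vertex of G appears in some bag (union = {1, 2, 3, 4, 5, 6, 7, 8, 9}); every edge is covered by a bag; and for each vertex v the set of bags containing v is connected in the bag tree. The decomposition is therefore valid. The largest bag has 4 vertices, so the width is 3.

Yes; width 3.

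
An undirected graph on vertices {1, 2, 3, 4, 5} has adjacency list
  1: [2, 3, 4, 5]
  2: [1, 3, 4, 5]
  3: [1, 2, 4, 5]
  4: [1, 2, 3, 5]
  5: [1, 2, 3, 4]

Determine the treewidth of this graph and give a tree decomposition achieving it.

A single bag containing all 5 vertices is trivially a valid decomposition of width 4. Conversely, {1, 2, 3, 4, 5} is a clique of size 5, and the vertices of any clique must share a bag in every tree decomposition; so some bag has ≥ 5 vertices and tw(G) ≥ 4. The upper and lower bounds meet at 4, so that is the treewidth.

Treewidth 4.
One such decomposition:
Bags: B1 = {1, 2, 3, 4, 5}
Tree: (single bag)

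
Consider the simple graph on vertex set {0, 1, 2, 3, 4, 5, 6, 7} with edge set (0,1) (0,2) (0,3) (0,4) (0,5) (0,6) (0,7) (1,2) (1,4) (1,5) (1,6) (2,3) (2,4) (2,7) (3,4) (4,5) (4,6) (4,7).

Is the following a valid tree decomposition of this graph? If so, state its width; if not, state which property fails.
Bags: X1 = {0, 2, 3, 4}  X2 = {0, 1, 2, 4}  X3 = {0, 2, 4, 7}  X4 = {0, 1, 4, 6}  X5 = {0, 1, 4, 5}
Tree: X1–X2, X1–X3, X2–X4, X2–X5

Yes; width 3.

Every vertex of G appears in some bag (union = {0, 1, 2, 3, 4, 5, 6, 7}); every edge is covered by a bag; and for each vertex v the set of bags containing v is connected in the bag tree. The decomposition is therefore valid. The largest bag has 4 vertices, so the width is 3.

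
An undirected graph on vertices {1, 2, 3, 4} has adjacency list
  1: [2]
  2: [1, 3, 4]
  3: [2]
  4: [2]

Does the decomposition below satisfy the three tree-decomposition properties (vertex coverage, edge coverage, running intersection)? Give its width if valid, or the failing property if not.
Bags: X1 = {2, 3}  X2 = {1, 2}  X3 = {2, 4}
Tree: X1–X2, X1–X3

Every vertex of G appears in some bag (union = {1, 2, 3, 4}); every edge is covered by a bag; and for each vertex v the set of bags containing v is connected in the bag tree. The decomposition is therefore valid. The largest bag has 2 vertices, so the width is 1.

Yes; width 1.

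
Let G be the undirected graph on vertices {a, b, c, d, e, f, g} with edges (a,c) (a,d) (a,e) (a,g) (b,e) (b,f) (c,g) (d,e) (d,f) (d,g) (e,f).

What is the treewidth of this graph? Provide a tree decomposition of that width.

Every bag has size at most 3, so the width is 3 − 1 = 2 and tw(G) ≤ 2. Conversely, {a, d, g} is a clique of size 3, and the vertices of any clique must share a bag in every tree decomposition; so some bag has ≥ 3 vertices and tw(G) ≥ 2. Combining the bounds, tw(G) = 2.

Treewidth 2.
Bags: B1 = {d, e, f}  B2 = {a, d, e}  B3 = {a, d, g}  B4 = {b, e, f}  B5 = {a, c, g}
Tree: B1–B2, B2–B3, B1–B4, B3–B5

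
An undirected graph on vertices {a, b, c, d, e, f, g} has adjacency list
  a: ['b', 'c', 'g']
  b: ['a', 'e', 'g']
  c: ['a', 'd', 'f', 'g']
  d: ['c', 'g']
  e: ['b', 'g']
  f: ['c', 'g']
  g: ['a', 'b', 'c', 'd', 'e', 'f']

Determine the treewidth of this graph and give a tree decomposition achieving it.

Each bag holds 3 vertices, so the decomposition has width 2, which upper-bounds the treewidth. For the lower bound, the 3 vertices {b, e, g} are pairwise adjacent, and any tree decomposition puts a clique entirely inside one bag — forcing width ≥ 2. The upper and lower bounds meet at 2, so that is the treewidth.

Treewidth 2.
One optimal decomposition is:
Bags: B1 = {c, d, g}  B2 = {a, c, g}  B3 = {c, f, g}  B4 = {a, b, g}  B5 = {b, e, g}
Tree: B1–B2, B1–B3, B2–B4, B4–B5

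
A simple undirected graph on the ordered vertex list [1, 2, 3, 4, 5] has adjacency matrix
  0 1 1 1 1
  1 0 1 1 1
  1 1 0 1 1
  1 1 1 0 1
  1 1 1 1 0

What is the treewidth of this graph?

4

A width-4 tree decomposition is:
Bags: B1 = {1, 2, 3, 4, 5}
Tree: (single bag)
A single bag containing all 5 vertices is trivially a valid decomposition of width 4. For the lower bound, the 5 vertices {1, 2, 3, 4, 5} are pairwise adjacent, and any tree decomposition puts a clique entirely inside one bag — forcing width ≥ 4. Hence tw(G) = 4 exactly.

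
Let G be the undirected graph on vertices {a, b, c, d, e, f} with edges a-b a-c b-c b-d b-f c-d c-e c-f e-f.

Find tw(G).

A width-2 tree decomposition is:
Bags: B1 = {c, e, f}  B2 = {b, c, f}  B3 = {b, c, d}  B4 = {a, b, c}
Tree: B1–B2, B2–B3, B2–B4
Each bag holds 3 vertices, so the decomposition has width 2, which upper-bounds the treewidth. For the lower bound, the 3 vertices {c, e, f} are pairwise adjacent, and any tree decomposition puts a clique entirely inside one bag — forcing width ≥ 2. Therefore the treewidth is 2.

2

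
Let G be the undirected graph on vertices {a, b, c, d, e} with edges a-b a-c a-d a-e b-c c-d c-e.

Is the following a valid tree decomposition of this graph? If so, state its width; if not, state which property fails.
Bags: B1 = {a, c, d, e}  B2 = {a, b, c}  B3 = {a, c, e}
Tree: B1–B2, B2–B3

No — bags containing vertex e are not connected in the tree.

A tree decomposition must satisfy three properties: every vertex lies in some bag; for every edge, both endpoints lie together in some bag; and for every vertex, the bags containing it form a connected subtree. Here bags containing vertex e are not connected in the tree, so the decomposition is invalid.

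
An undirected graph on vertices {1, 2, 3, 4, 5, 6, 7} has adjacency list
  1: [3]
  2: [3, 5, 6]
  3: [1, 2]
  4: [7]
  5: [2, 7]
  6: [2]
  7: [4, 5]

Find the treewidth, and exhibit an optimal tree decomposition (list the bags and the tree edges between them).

Every bag has size at most 2, so the width is 2 − 1 = 1 and tw(G) ≤ 1. G has an edge, so its treewidth is at least 1. Combining the bounds, tw(G) = 1.

Treewidth 1.
One such decomposition:
Bags: B1 = {5, 7}  B2 = {2, 5}  B3 = {4, 7}  B4 = {2, 6}  B5 = {2, 3}  B6 = {1, 3}
Tree: B1–B2, B1–B3, B2–B4, B2–B5, B5–B6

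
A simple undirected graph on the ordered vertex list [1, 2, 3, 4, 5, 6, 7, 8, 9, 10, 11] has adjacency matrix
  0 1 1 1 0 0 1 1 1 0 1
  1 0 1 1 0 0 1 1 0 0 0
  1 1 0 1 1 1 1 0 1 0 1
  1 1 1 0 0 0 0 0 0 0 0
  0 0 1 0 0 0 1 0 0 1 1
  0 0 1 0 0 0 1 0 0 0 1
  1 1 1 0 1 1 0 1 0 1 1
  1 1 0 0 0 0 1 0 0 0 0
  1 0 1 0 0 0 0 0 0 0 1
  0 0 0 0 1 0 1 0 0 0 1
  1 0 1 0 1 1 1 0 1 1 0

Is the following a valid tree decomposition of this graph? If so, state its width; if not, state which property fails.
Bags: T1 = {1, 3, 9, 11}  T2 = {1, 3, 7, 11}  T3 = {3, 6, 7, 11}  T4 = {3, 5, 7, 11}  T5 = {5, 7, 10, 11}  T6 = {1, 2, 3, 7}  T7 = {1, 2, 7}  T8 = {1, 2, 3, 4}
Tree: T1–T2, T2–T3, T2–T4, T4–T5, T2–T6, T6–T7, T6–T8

No — vertex 8 appears in no bag.

A tree decomposition must satisfy three properties: every vertex lies in some bag; for every edge, both endpoints lie together in some bag; and for every vertex, the bags containing it form a connected subtree. Here vertex 8 appears in no bag, so the decomposition is invalid.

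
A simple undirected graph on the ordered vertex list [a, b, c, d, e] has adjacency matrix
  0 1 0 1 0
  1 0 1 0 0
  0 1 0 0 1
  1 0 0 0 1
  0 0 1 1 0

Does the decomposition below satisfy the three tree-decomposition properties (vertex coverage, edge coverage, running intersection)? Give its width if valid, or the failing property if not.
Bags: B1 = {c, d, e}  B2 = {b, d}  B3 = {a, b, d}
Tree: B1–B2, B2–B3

No — edge (c,b) lies in no bag.

A tree decomposition must satisfy three properties: every vertex lies in some bag; for every edge, both endpoints lie together in some bag; and for every vertex, the bags containing it form a connected subtree. Here edge (c,b) lies in no bag, so the decomposition is invalid.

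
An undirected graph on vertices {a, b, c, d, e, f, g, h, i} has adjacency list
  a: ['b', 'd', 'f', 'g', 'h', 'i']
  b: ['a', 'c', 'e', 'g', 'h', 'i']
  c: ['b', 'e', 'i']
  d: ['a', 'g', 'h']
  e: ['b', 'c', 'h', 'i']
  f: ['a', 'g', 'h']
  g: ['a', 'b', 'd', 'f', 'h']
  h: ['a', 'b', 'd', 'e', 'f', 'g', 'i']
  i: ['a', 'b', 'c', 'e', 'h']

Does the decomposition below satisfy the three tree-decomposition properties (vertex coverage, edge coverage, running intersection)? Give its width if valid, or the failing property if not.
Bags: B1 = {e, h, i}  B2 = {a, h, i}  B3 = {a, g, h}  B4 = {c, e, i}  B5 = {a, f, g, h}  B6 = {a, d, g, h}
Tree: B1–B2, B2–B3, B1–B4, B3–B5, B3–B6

A tree decomposition must satisfy three properties: every vertex lies in some bag; for every edge, both endpoints lie together in some bag; and for every vertex, the bags containing it form a connected subtree. Here vertex b appears in no bag, so the decomposition is invalid.

No — vertex b appears in no bag.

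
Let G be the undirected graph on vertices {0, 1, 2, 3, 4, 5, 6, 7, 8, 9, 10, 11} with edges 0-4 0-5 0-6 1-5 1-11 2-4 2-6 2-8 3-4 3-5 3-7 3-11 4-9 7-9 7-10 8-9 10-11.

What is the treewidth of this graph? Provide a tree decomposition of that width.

Every bag has size at most 4, so the width is 4 − 1 = 3 and tw(G) ≤ 3. For the lower bound: the 4 vertex sets {1,10,11}, {5}, {3}, {0,4,7,9} are disjoint, each induces a connected subgraph, and every pair is joined by at least one edge of G. Contracting each set to a single vertex therefore yields K_{4} as a minor, and since treewidth is minor-monotone, tw(G) ≥ tw(K_{4}) = 3. Hence tw(G) = 3 exactly.

Treewidth 3.
One such decomposition:
Bags: B1 = {1, 5, 10, 11}  B2 = {3, 5, 10, 11}  B3 = {3, 5, 7, 10}  B4 = {0, 3, 5, 7}  B5 = {0, 3, 4, 7}  B6 = {0, 4, 7, 9}  B7 = {0, 4, 6, 9}  B8 = {2, 4, 6, 9}  B9 = {2, 6, 8, 9}
Tree: B1–B2, B2–B3, B3–B4, B4–B5, B5–B6, B6–B7, B7–B8, B8–B9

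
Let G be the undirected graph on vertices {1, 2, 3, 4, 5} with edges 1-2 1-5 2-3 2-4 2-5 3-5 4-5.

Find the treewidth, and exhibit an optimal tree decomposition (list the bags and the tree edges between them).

Treewidth 2.
One such decomposition:
Bags: B1 = {2, 3, 5}  B2 = {1, 2, 5}  B3 = {2, 4, 5}
Tree: B1–B2, B1–B3

Every bag has size at most 3, so the width is 3 − 1 = 2 and tw(G) ≤ 2. Conversely, {1, 2, 5} is a clique of size 3, and the vertices of any clique must share a bag in every tree decomposition; so some bag has ≥ 3 vertices and tw(G) ≥ 2. Hence tw(G) = 2 exactly.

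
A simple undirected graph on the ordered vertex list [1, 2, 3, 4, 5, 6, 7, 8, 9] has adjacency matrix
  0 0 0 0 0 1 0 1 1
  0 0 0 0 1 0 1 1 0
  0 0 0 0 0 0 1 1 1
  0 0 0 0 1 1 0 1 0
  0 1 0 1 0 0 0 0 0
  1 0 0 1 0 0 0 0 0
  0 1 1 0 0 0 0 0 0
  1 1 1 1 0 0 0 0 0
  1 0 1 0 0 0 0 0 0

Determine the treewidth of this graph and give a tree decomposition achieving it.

Each bag holds 4 vertices, so the decomposition has width 3, which upper-bounds the treewidth. For the lower bound: the 4 vertex sets {1,6,9}, {3}, {8}, {2,4,5,7} are disjoint, each induces a connected subgraph, and every pair is joined by at least one edge of G. Contracting each set to a single vertex therefore yields K_{4} as a minor, and since treewidth is minor-monotone, tw(G) ≥ tw(K_{4}) = 3. Therefore the treewidth is 3.

Treewidth 3.
One optimal decomposition is:
Bags: B1 = {1, 3, 6, 9}  B2 = {1, 3, 6, 8}  B3 = {3, 4, 6, 8}  B4 = {3, 4, 7, 8}  B5 = {2, 4, 7, 8}  B6 = {2, 4, 5, 7}
Tree: B1–B2, B2–B3, B3–B4, B4–B5, B5–B6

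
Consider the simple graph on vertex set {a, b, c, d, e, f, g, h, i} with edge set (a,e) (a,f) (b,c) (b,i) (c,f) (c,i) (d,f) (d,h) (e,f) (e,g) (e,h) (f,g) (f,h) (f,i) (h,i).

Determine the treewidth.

A width-2 tree decomposition is:
Bags: B1 = {c, f, i}  B2 = {f, h, i}  B3 = {d, f, h}  B4 = {e, f, h}  B5 = {a, e, f}  B6 = {b, c, i}  B7 = {e, f, g}
Tree: B1–B2, B2–B3, B3–B4, B4–B5, B1–B6, B5–B7
The largest bag has 3 vertices, giving width 2; this decomposition certifies tw(G) ≤ 2. Conversely, {e, f, g} is a clique of size 3, and the vertices of any clique must share a bag in every tree decomposition; so some bag has ≥ 3 vertices and tw(G) ≥ 2. Therefore the treewidth is 2.

2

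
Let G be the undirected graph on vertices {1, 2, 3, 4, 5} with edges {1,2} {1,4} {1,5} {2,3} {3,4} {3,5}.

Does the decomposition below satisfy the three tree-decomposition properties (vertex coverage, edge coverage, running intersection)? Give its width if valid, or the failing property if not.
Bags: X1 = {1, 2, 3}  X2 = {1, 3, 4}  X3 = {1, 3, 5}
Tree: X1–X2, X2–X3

Yes; width 2.

Vertex coverage: the bags together contain {1, 2, 3, 4, 5}, the full vertex set. Edge coverage: each edge of G has both endpoints in at least one bag. Running intersection: for every vertex, the bags containing it form a connected subtree. All three properties hold, so this is a valid tree decomposition of width max|bag| − 1 = 2, and hence tw(G) ≤ 2.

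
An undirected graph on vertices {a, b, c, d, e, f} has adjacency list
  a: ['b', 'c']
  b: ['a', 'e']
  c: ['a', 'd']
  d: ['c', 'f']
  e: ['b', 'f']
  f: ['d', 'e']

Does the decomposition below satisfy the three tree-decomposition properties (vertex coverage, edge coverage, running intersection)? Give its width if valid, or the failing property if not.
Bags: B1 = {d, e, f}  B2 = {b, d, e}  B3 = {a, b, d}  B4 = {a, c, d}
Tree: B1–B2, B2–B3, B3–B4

Every vertex of G appears in some bag (union = {a, b, c, d, e, f}); every edge is covered by a bag; and for each vertex v the set of bags containing v is connected in the bag tree. The decomposition is therefore valid. The largest bag has 3 vertices, so the width is 2.

Yes; width 2.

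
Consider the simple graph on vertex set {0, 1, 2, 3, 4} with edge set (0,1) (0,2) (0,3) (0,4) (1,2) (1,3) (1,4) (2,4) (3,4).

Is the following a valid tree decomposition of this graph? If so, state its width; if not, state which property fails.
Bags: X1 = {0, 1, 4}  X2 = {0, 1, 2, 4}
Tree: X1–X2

A tree decomposition must satisfy three properties: every vertex lies in some bag; for every edge, both endpoints lie together in some bag; and for every vertex, the bags containing it form a connected subtree. Here vertex 3 appears in no bag, so the decomposition is invalid.

No — vertex 3 appears in no bag.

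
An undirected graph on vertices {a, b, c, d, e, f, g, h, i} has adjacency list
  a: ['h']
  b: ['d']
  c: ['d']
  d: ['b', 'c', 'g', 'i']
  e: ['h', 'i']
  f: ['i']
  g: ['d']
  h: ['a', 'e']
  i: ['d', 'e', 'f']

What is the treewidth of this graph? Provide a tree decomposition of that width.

Every bag has size at most 2, so the width is 2 − 1 = 1 and tw(G) ≤ 1. Any graph with an edge has treewidth ≥ 1, and G has the edge d–g. Therefore the treewidth is 1.

Treewidth 1.
One optimal decomposition is:
Bags: B1 = {d, g}  B2 = {d, i}  B3 = {e, i}  B4 = {e, h}  B5 = {b, d}  B6 = {f, i}  B7 = {a, h}  B8 = {c, d}
Tree: B1–B2, B2–B3, B3–B4, B2–B5, B2–B6, B4–B7, B5–B8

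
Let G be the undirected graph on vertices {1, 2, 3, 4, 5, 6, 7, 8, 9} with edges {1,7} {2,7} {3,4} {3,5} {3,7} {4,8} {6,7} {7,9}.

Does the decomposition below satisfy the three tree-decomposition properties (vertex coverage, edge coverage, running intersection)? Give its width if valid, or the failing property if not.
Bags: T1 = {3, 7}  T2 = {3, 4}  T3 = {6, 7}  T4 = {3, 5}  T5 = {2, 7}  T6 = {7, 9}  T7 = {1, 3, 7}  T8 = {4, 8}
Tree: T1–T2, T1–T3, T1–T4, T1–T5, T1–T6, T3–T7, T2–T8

A tree decomposition must satisfy three properties: every vertex lies in some bag; for every edge, both endpoints lie together in some bag; and for every vertex, the bags containing it form a connected subtree. Here bags containing vertex 3 are not connected in the tree, so the decomposition is invalid.

No — bags containing vertex 3 are not connected in the tree.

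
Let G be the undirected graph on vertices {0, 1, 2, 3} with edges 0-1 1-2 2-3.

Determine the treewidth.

A width-1 tree decomposition is:
Bags: B1 = {0, 1}  B2 = {1, 2}  B3 = {2, 3}
Tree: B1–B2, B2–B3
Every bag has size at most 2, so the width is 2 − 1 = 1 and tw(G) ≤ 1. Any graph with an edge has treewidth ≥ 1, and G has the edge 0–1. The upper and lower bounds meet at 1, so that is the treewidth.

1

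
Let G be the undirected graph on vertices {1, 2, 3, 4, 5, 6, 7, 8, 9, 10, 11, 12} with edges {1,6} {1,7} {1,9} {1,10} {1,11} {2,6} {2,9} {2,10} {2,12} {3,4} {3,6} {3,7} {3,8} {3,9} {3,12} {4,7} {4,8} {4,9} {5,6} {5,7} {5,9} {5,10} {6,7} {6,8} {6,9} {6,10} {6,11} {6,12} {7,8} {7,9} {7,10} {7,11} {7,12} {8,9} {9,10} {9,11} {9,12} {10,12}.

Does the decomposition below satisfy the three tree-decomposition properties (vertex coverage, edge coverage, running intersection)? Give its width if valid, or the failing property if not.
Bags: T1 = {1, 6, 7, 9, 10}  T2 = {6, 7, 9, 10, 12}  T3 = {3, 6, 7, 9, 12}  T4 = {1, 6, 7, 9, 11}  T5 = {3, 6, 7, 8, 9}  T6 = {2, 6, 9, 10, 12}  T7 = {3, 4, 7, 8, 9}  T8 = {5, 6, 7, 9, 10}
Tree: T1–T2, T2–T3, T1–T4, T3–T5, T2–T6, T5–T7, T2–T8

Vertex coverage: the bags together contain {1, 2, 3, 4, 5, 6, 7, 8, 9, 10, 11, 12}, the full vertex set. Edge coverage: each edge of G has both endpoints in at least one bag. Running intersection: for every vertex, the bags containing it form a connected subtree. All three properties hold, so this is a valid tree decomposition of width max|bag| − 1 = 4, and hence tw(G) ≤ 4.

Yes; width 4.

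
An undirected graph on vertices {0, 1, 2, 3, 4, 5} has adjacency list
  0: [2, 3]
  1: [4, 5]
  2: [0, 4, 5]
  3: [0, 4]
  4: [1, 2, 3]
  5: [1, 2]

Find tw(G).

2

A width-2 tree decomposition is:
Bags: B1 = {0, 2, 3}  B2 = {2, 3, 4}  B3 = {2, 4, 5}  B4 = {1, 4, 5}
Tree: B1–B2, B2–B3, B3–B4
Every bag has size at most 3, so the width is 3 − 1 = 2 and tw(G) ≤ 2. For the lower bound, G contains the cycle 0–3–4–2–0, so G is not a forest; only forests have treewidth ≤ 1, hence tw(G) ≥ 2. Combining the bounds, tw(G) = 2.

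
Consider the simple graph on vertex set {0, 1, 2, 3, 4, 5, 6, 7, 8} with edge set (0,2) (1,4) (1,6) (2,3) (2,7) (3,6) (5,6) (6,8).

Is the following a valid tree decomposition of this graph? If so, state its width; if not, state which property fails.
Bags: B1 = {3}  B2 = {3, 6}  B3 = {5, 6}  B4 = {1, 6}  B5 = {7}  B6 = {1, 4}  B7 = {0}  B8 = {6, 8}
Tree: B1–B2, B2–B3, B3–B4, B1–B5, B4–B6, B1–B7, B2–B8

A tree decomposition must satisfy three properties: every vertex lies in some bag; for every edge, both endpoints lie together in some bag; and for every vertex, the bags containing it form a connected subtree. Here vertex 2 appears in no bag, so the decomposition is invalid.

No — vertex 2 appears in no bag.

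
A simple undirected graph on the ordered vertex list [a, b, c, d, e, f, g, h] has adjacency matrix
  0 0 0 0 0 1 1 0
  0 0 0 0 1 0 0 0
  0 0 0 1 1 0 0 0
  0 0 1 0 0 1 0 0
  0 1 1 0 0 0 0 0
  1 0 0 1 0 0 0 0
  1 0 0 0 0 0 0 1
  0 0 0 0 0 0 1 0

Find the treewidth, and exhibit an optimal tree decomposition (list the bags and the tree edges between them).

Each bag holds 2 vertices, so the decomposition has width 1, which upper-bounds the treewidth. Any graph with an edge has treewidth ≥ 1, and G has the edge b–e. Hence tw(G) = 1 exactly.

Treewidth 1.
One optimal decomposition is:
Bags: B1 = {b, e}  B2 = {c, e}  B3 = {c, d}  B4 = {d, f}  B5 = {a, f}  B6 = {a, g}  B7 = {g, h}
Tree: B1–B2, B2–B3, B3–B4, B4–B5, B5–B6, B6–B7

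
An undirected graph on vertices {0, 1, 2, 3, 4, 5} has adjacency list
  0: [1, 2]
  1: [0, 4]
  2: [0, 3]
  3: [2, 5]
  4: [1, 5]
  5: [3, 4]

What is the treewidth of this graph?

A width-2 tree decomposition is:
Bags: B1 = {1, 4, 5}  B2 = {1, 3, 5}  B3 = {1, 2, 3}  B4 = {0, 1, 2}
Tree: B1–B2, B2–B3, B3–B4
Every bag has size at most 3, so the width is 3 − 1 = 2 and tw(G) ≤ 2. Since 1–4–5–3–2–0–1 is a cycle in G, G is not acyclic. Forests are exactly the graphs of treewidth ≤ 1, so tw(G) ≥ 2. The upper and lower bounds meet at 2, so that is the treewidth.

2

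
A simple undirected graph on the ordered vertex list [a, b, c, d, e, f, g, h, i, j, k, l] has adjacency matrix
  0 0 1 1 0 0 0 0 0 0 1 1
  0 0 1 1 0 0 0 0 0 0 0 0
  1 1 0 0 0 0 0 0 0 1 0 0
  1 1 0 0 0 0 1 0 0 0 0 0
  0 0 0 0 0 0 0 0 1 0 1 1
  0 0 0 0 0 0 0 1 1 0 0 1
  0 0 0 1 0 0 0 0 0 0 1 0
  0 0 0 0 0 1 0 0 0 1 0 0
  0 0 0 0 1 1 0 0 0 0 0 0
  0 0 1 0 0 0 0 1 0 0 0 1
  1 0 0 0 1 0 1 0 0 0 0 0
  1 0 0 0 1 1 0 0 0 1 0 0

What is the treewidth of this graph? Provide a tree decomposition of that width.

Treewidth 3.
One optimal decomposition is:
Bags: B1 = {b, c, d, g}  B2 = {a, c, d, g}  B3 = {a, c, g, k}  B4 = {a, c, j, k}  B5 = {a, j, k, l}  B6 = {e, j, k, l}  B7 = {e, h, j, l}  B8 = {e, f, h, l}  B9 = {e, f, h, i}
Tree: B1–B2, B2–B3, B3–B4, B4–B5, B5–B6, B6–B7, B7–B8, B8–B9

Each bag holds 4 vertices, so the decomposition has width 3, which upper-bounds the treewidth. For the lower bound: the 4 vertex sets {b,d,g}, {c}, {a}, {e,j,k,l} are disjoint, each induces a connected subgraph, and every pair is joined by at least one edge of G. Contracting each set to a single vertex therefore yields K_{4} as a minor, and since treewidth is minor-monotone, tw(G) ≥ tw(K_{4}) = 3. Combining the bounds, tw(G) = 3.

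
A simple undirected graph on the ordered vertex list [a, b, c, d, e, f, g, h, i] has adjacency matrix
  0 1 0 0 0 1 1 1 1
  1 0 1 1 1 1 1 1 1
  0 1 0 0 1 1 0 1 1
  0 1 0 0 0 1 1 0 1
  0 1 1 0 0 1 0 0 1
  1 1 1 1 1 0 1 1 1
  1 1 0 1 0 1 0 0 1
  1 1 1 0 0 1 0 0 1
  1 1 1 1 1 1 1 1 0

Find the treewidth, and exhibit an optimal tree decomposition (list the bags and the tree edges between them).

Treewidth 4.
Bags: B1 = {b, c, e, f, i}  B2 = {b, c, f, h, i}  B3 = {a, b, f, h, i}  B4 = {a, b, f, g, i}  B5 = {b, d, f, g, i}
Tree: B1–B2, B2–B3, B3–B4, B4–B5

Each bag holds 5 vertices, so the decomposition has width 4, which upper-bounds the treewidth. On the other hand G contains the 5-clique {b, d, f, g, i}. A clique must lie in a single bag of any decomposition, so no decomposition can have width below 4. Combining the bounds, tw(G) = 4.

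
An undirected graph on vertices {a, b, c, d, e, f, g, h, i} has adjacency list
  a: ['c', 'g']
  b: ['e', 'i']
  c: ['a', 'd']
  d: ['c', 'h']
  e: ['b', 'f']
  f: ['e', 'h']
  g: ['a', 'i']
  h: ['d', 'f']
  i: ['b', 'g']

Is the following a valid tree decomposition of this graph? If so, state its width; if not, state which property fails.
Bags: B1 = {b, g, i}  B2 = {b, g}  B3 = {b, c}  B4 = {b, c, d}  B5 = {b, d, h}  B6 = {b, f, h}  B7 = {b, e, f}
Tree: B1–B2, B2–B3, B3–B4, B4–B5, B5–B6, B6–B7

No — vertex a appears in no bag.

A tree decomposition must satisfy three properties: every vertex lies in some bag; for every edge, both endpoints lie together in some bag; and for every vertex, the bags containing it form a connected subtree. Here vertex a appears in no bag, so the decomposition is invalid.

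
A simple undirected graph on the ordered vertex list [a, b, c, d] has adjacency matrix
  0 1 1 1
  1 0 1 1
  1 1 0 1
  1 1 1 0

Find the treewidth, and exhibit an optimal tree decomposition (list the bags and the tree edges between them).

Treewidth 3.
Bags: B1 = {a, b, c, d}
Tree: (single bag)

A single bag containing all 4 vertices is trivially a valid decomposition of width 3. Conversely, {a, b, c, d} is a clique of size 4, and the vertices of any clique must share a bag in every tree decomposition; so some bag has ≥ 4 vertices and tw(G) ≥ 3. Therefore the treewidth is 3.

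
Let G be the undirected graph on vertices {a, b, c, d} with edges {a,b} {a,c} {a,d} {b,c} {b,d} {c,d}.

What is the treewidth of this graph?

A width-3 tree decomposition is:
Bags: B1 = {a, b, c, d}
Tree: (single bag)
With just one bag of size 4, the width is 4 − 1 = 3, so tw(G) ≤ 3. For the lower bound, the 4 vertices {a, b, c, d} are pairwise adjacent, and any tree decomposition puts a clique entirely inside one bag — forcing width ≥ 3. Hence tw(G) = 3 exactly.

3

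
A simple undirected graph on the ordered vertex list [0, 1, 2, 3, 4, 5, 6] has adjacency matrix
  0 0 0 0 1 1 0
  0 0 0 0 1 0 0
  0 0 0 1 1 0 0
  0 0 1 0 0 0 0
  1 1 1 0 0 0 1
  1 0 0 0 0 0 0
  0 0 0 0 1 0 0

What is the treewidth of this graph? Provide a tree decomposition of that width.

Treewidth 1.
One optimal decomposition is:
Bags: B1 = {4, 6}  B2 = {2, 4}  B3 = {2, 3}  B4 = {0, 4}  B5 = {1, 4}  B6 = {0, 5}
Tree: B1–B2, B2–B3, B1–B4, B2–B5, B4–B6

The largest bag has 2 vertices, giving width 1; this decomposition certifies tw(G) ≤ 1. Since G has at least one edge (e.g. 4–6), it is not an edgeless graph, so tw(G) ≥ 1. The upper and lower bounds meet at 1, so that is the treewidth.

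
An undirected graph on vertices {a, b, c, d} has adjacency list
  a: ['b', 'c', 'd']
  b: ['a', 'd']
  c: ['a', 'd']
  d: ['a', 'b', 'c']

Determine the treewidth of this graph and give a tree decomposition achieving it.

The largest bag has 3 vertices, giving width 2; this decomposition certifies tw(G) ≤ 2. For the lower bound, the 3 vertices {a, c, d} are pairwise adjacent, and any tree decomposition puts a clique entirely inside one bag — forcing width ≥ 2. The upper and lower bounds meet at 2, so that is the treewidth.

Treewidth 2.
Bags: B1 = {a, c, d}  B2 = {a, b, d}
Tree: B1–B2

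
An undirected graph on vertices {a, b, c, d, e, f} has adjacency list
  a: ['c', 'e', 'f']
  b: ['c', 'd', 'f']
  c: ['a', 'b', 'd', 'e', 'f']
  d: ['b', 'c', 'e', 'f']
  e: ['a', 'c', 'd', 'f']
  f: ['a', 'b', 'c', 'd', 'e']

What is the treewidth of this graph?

3

A width-3 tree decomposition is:
Bags: B1 = {b, c, d, f}  B2 = {c, d, e, f}  B3 = {a, c, e, f}
Tree: B1–B2, B2–B3
Every bag has size at most 4, so the width is 4 − 1 = 3 and tw(G) ≤ 3. Conversely, {c, d, e, f} is a clique of size 4, and the vertices of any clique must share a bag in every tree decomposition; so some bag has ≥ 4 vertices and tw(G) ≥ 3. Hence tw(G) = 3 exactly.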